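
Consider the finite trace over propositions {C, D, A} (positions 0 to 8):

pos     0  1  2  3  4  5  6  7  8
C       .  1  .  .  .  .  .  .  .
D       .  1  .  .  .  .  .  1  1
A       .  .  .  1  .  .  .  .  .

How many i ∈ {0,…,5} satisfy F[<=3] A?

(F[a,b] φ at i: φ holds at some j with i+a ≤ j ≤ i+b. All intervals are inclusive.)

Evaluate at each i in [0,5]:
  i=0: ✓ (witness j=3)
  i=1: ✓ (witness j=3)
  i=2: ✓ (witness j=3)
  i=3: ✓ (witness j=3)
  i=4: ✗ (none in [4,7])
  i=5: ✗ (none in [5,8])
Positions where it holds: {0, 1, 2, 3} → 4.

4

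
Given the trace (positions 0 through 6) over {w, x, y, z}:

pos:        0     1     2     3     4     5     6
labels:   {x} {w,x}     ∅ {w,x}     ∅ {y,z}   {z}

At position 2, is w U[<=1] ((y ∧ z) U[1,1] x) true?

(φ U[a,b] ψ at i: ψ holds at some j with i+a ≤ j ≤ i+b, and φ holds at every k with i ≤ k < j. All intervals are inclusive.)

False

Need some j in [2,3] with ((y ∧ z) U[1,1] x), and w at every k in [2,j-1].
  j=2: ((y ∧ z) U[1,1] x) — fails.
  j=3: ((y ∧ z) U[1,1] x) — fails.
No j in the window works → until fails.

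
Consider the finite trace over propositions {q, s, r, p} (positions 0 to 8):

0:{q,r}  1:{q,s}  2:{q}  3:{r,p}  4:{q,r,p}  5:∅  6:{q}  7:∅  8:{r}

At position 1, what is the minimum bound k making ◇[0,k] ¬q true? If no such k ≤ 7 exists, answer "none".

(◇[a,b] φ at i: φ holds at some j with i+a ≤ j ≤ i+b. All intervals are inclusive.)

Scan j = 1,2,… for ¬q:
  j=1: fails
  j=2: fails
  j=3: holds
First hit at j=3, so smallest k = 3-1 = 2.

2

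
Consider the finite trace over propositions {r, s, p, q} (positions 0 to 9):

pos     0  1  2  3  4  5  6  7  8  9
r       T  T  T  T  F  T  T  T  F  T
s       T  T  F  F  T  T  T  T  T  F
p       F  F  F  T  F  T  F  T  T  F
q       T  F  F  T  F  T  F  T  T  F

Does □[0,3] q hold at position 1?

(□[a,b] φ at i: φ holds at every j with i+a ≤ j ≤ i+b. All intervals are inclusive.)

Does not hold

Check q at every j in [1,4]:
  j=1: false
  j=2: false
  j=3: true
  j=4: false
Fails at j=1 → formula fails.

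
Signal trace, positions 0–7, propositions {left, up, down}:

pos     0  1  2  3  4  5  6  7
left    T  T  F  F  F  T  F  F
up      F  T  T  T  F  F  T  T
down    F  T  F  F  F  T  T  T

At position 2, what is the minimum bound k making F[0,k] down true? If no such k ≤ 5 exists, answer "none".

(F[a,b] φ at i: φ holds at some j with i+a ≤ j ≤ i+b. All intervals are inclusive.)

Scan j = 2,3,… for down:
  j=2: fails
  j=3: fails
  j=4: fails
  j=5: holds
First hit at j=5, so smallest k = 5-2 = 3.

3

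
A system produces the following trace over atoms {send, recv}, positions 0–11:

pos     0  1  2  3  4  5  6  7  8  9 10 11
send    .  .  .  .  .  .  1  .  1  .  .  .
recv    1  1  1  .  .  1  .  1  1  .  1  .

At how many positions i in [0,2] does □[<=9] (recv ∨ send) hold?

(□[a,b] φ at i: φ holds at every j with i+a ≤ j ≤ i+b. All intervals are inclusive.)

0

Evaluate at each i in [0,2]:
  i=0: ✗ (fails at j=3)
  i=1: ✗ (fails at j=3)
  i=2: ✗ (fails at j=3)
Positions where it holds: {} → 0.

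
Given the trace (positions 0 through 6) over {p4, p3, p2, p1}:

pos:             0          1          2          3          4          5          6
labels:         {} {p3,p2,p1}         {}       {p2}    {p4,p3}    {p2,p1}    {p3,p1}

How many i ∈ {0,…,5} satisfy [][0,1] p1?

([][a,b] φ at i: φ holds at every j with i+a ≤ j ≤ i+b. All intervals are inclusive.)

1

Evaluate at each i in [0,5]:
  i=0: ✗ (fails at j=0)
  i=1: ✗ (fails at j=2)
  i=2: ✗ (fails at j=2)
  i=3: ✗ (fails at j=3)
  i=4: ✗ (fails at j=4)
  i=5: ✓ (all of [5,6])
Positions where it holds: {5} → 1.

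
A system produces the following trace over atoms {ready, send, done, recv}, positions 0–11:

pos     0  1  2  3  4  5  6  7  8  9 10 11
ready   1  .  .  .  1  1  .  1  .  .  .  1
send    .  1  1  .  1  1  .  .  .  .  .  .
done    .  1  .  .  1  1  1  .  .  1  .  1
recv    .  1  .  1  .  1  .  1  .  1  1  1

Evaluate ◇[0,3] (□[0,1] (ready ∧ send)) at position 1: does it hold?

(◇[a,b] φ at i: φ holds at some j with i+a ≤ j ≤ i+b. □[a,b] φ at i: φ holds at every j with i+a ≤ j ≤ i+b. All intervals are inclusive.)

Check □[0,1] (ready ∧ send) at each j in [1,4]:
  j=1: fails at 1
  j=2: fails at 2
  j=3: fails at 3
  j=4: holds on [4,5]
Found at j=4 → formula holds.

True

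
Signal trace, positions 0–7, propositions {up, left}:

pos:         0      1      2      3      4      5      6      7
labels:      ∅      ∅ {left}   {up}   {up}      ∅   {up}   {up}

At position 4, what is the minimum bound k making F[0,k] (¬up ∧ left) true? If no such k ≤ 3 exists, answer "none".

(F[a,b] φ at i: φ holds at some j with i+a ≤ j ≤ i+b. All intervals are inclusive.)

none

Scan j = 4,5,… for (¬up ∧ left):
  j=4: fails
  j=5: fails
  j=6: fails
  j=7: fails
No j in [4,7] satisfies it → none.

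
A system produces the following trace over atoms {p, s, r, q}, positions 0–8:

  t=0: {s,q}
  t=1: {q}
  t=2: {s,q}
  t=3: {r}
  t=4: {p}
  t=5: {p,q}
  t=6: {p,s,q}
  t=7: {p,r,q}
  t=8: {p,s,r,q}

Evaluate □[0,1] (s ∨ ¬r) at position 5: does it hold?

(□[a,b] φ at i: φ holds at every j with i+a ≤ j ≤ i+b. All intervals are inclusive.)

Check (s ∨ ¬r) at every j in [5,6]:
  j=5: true
  j=6: true
All positions satisfy it → formula holds.

Holds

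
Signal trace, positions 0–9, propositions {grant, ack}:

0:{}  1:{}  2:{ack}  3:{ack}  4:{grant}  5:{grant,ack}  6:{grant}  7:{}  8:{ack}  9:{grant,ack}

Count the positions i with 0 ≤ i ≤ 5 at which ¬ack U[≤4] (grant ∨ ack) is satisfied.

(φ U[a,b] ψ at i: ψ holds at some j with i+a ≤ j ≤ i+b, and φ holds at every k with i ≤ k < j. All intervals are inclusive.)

Evaluate at each i in [0,5]:
  i=0: ✓ (rhs at j=2; lhs holds on [0,1])
  i=1: ✓ (rhs at j=2; lhs holds on [1,1])
  i=2: ✓ (rhs at j=2)
  i=3: ✓ (rhs at j=3)
  i=4: ✓ (rhs at j=4)
  i=5: ✓ (rhs at j=5)
Positions where it holds: {0, 1, 2, 3, 4, 5} → 6.

6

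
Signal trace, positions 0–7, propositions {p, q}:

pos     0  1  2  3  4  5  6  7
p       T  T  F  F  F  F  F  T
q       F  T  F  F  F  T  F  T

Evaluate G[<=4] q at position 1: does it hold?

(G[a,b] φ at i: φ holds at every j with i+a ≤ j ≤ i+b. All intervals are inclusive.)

False

Check q at every j in [1,5]:
  j=1: true
  j=2: false
  j=3: false
  j=4: false
  j=5: true
Fails at j=2 → formula fails.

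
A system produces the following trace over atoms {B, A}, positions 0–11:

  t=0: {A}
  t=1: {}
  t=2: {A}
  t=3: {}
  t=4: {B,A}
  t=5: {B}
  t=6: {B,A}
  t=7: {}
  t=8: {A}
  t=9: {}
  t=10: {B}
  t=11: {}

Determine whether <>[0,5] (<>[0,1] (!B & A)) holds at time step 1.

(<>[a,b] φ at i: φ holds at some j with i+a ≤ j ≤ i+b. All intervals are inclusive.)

Yes

Check <>[0,1] (!B & A) at each j in [1,6]:
  j=1: holds (witness at 2)
  j=2: holds (witness at 2)
  j=3: fails (none in [3,4])
  j=4: fails (none in [4,5])
  j=5: fails (none in [5,6])
  j=6: fails (none in [6,7])
Found at j=1 → formula holds.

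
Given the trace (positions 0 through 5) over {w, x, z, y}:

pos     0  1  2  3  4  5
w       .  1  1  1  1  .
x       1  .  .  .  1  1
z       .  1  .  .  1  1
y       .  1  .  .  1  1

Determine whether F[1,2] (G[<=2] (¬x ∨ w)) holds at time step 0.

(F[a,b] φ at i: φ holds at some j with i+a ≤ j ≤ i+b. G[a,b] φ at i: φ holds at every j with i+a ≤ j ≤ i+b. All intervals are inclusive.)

Yes

Check G[<=2] (¬x ∨ w) at each j in [1,2]:
  j=1: holds on [1,3]
  j=2: holds on [2,4]
Found at j=1 → formula holds.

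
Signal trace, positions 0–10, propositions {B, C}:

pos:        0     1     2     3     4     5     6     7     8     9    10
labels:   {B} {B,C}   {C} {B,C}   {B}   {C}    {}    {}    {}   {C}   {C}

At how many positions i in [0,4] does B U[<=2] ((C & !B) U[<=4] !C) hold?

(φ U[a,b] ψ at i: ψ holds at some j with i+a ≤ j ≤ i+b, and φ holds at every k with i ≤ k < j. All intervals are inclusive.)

3

Evaluate at each i in [0,4]:
  i=0: ✓ (rhs at j=0)
  i=1: ✗ (no rhs in [1,3])
  i=2: ✗ (lhs fails at k=2 before rhs at j=4)
  i=3: ✓ (rhs at j=4; lhs holds on [3,3])
  i=4: ✓ (rhs at j=4)
Positions where it holds: {0, 3, 4} → 3.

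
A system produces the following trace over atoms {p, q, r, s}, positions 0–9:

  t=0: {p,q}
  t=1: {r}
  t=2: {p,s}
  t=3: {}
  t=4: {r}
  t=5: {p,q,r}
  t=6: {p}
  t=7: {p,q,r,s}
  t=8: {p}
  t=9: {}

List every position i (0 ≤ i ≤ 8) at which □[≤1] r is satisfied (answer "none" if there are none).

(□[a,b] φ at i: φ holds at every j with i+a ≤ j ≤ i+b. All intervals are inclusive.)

4

Evaluate at each i in [0,8]:
  i=0: ✗ (fails at j=0)
  i=1: ✗ (fails at j=2)
  i=2: ✗ (fails at j=2)
  i=3: ✗ (fails at j=3)
  i=4: ✓ (all of [4,5])
  i=5: ✗ (fails at j=6)
  i=6: ✗ (fails at j=6)
  i=7: ✗ (fails at j=8)
  i=8: ✗ (fails at j=8)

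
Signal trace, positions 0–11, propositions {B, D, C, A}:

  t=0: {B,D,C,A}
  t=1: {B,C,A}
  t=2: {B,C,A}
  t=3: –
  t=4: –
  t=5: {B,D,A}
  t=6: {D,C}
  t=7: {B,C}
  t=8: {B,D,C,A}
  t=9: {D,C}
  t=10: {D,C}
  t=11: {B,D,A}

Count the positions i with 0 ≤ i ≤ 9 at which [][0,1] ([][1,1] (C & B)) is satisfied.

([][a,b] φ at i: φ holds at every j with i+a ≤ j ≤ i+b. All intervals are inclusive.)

2

Evaluate at each i in [0,9]:
  i=0: ✓ (all of [0,1])
  i=1: ✗ (fails at j=2)
  i=2: ✗ (fails at j=2)
  i=3: ✗ (fails at j=3)
  i=4: ✗ (fails at j=4)
  i=5: ✗ (fails at j=5)
  i=6: ✓ (all of [6,7])
  i=7: ✗ (fails at j=8)
  i=8: ✗ (fails at j=8)
  i=9: ✗ (fails at j=9)
Positions where it holds: {0, 6} → 2.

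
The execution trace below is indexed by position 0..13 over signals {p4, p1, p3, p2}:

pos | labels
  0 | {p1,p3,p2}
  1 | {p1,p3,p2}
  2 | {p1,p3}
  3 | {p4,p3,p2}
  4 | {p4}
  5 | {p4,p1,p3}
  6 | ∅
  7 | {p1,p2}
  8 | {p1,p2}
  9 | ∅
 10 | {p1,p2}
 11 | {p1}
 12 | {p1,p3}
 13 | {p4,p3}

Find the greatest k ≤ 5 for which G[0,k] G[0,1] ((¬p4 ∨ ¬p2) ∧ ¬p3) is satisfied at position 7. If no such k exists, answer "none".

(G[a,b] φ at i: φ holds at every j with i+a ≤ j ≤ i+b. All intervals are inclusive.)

G[0,1] ((¬p4 ∨ ¬p2) ∧ ¬p3) must hold from j=7 onward; find where it first fails.
  j=7: holds
  j=8: holds
  j=9: holds
  j=10: holds
  j=11: fails
Holds on [7,10], so largest k = 3.

3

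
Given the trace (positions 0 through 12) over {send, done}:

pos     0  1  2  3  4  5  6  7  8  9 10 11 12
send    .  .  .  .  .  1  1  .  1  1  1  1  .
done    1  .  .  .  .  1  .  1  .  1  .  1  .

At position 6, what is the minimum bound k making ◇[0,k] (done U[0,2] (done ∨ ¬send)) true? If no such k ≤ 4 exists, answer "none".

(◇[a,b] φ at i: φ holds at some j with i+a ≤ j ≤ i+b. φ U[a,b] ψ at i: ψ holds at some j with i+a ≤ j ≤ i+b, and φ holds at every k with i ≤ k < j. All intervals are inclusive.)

Scan j = 6,7,… for (done U[0,2] (done ∨ ¬send)):
  j=6: fails
  j=7: holds
First hit at j=7, so smallest k = 7-6 = 1.

1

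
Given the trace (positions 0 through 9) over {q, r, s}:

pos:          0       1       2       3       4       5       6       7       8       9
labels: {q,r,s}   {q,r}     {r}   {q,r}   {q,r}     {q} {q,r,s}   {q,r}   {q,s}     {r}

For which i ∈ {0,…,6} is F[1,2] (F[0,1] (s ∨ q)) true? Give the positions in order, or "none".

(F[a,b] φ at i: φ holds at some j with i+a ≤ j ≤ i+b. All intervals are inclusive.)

0, 1, 2, 3, 4, 5, 6

Evaluate at each i in [0,6]:
  i=0: ✓ (witness j=1)
  i=1: ✓ (witness j=2)
  i=2: ✓ (witness j=3)
  i=3: ✓ (witness j=4)
  i=4: ✓ (witness j=5)
  i=5: ✓ (witness j=6)
  i=6: ✓ (witness j=7)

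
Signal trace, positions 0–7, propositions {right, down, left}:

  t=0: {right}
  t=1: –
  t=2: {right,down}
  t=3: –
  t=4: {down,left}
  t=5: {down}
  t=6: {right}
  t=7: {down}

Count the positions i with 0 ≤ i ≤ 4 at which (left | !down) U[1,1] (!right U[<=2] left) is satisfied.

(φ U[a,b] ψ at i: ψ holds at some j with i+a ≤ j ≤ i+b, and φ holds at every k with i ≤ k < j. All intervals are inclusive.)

Evaluate at each i in [0,4]:
  i=0: ✗ (no rhs in [1,1])
  i=1: ✗ (no rhs in [2,2])
  i=2: ✗ (lhs fails at k=2 before rhs at j=3)
  i=3: ✓ (rhs at j=4; lhs holds on [3,3])
  i=4: ✗ (no rhs in [5,5])
Positions where it holds: {3} → 1.

1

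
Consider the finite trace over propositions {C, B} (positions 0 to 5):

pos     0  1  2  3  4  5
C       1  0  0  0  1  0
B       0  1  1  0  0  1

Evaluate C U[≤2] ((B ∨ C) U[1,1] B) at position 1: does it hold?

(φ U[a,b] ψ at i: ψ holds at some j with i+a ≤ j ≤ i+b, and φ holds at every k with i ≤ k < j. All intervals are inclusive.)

Need some j in [1,3] with ((B ∨ C) U[1,1] B), and C at every k in [1,j-1].
  j=1: ((B ∨ C) U[1,1] B) holds; no prefix to check → satisfied.

True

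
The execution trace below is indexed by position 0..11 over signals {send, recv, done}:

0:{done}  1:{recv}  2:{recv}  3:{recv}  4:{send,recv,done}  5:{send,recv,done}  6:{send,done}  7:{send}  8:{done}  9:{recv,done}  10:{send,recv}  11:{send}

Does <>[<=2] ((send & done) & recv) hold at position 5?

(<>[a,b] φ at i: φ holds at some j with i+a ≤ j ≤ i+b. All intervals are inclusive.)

Check ((send & done) & recv) at each j in [5,7]:
  j=5: true
  j=6: false
  j=7: false
Found at j=5 → formula holds.

Yes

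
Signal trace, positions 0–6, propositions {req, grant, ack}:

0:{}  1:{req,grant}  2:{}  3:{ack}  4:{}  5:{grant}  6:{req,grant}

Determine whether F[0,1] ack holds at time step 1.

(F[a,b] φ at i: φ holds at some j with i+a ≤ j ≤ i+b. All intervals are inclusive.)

Check ack at each j in [1,2]:
  j=1: false
  j=2: false
No position in the window satisfies it → formula fails.

False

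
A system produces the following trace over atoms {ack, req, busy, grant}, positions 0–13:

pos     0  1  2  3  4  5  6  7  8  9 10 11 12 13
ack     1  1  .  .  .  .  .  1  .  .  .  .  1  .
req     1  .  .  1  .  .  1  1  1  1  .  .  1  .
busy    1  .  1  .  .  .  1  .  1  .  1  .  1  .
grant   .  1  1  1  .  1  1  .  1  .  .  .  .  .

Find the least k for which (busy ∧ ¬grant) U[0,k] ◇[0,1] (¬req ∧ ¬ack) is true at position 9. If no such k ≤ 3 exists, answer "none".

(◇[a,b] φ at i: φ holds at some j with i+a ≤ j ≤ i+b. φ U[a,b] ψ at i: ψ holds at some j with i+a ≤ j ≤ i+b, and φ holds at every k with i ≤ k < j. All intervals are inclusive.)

Need earliest j ≥ 9 with ◇[0,1] (¬req ∧ ¬ack), and (busy ∧ ¬grant) at every k in [9,j-1].
  j=9: rhs holds (empty prefix). k = 0.

0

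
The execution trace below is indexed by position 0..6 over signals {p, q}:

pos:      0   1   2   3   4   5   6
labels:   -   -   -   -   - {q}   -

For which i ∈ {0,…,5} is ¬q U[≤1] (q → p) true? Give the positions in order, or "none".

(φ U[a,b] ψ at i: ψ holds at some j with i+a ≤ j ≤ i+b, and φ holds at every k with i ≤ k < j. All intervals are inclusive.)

0, 1, 2, 3, 4

Evaluate at each i in [0,5]:
  i=0: ✓ (rhs at j=0)
  i=1: ✓ (rhs at j=1)
  i=2: ✓ (rhs at j=2)
  i=3: ✓ (rhs at j=3)
  i=4: ✓ (rhs at j=4)
  i=5: ✗ (lhs fails at k=5 before rhs at j=6)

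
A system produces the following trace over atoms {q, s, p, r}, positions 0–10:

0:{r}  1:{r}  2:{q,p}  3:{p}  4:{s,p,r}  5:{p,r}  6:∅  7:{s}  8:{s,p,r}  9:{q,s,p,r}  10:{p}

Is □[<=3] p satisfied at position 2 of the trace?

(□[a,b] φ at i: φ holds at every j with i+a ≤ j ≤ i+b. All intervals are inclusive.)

Holds

Check p at every j in [2,5]:
  j=2: true
  j=3: true
  j=4: true
  j=5: true
All positions satisfy it → formula holds.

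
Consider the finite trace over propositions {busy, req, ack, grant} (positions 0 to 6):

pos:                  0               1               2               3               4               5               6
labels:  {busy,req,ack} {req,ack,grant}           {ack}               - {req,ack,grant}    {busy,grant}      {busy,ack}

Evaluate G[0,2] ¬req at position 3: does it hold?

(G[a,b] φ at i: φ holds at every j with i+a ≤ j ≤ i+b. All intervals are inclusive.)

Check ¬req at every j in [3,5]:
  j=3: true
  j=4: false
  j=5: true
Fails at j=4 → formula fails.

False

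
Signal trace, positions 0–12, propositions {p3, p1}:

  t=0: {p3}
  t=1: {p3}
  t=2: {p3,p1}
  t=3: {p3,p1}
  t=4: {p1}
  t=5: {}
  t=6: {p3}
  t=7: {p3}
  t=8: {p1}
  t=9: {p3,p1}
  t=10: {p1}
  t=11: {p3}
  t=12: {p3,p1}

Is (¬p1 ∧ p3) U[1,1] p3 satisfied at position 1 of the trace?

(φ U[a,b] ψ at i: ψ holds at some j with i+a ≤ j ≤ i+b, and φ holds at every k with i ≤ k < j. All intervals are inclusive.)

Yes

Need some j in [2,2] with p3, and (¬p1 ∧ p3) at every k in [1,j-1].
  j=2: p3 holds; (¬p1 ∧ p3) holds at every k in [1,1] → satisfied.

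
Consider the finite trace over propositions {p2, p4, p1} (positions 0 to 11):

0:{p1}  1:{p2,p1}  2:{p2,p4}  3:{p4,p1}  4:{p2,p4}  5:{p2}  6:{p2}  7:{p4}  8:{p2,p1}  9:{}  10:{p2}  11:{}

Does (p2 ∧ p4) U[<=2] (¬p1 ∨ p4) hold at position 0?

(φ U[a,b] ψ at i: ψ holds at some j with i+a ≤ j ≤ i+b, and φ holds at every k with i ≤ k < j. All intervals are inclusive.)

False

Need some j in [0,2] with (¬p1 ∨ p4), and (p2 ∧ p4) at every k in [0,j-1].
  j=0: (¬p1 ∨ p4) false.
  j=1: (¬p1 ∨ p4) false.
  j=2: (¬p1 ∨ p4) holds, but (p2 ∧ p4) fails at k=0 → not this j.
No j in the window works → until fails.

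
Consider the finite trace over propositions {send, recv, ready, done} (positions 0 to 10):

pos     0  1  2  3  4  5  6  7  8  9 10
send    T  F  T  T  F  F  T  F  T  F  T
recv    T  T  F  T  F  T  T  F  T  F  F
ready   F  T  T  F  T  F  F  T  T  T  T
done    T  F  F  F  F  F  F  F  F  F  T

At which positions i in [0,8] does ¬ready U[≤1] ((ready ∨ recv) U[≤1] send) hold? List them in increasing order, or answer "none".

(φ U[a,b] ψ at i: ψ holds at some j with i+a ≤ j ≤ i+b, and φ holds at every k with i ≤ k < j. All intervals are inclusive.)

Evaluate at each i in [0,8]:
  i=0: ✓ (rhs at j=0)
  i=1: ✓ (rhs at j=1)
  i=2: ✓ (rhs at j=2)
  i=3: ✓ (rhs at j=3)
  i=4: ✗ (lhs fails at k=4 before rhs at j=5)
  i=5: ✓ (rhs at j=5)
  i=6: ✓ (rhs at j=6)
  i=7: ✓ (rhs at j=7)
  i=8: ✓ (rhs at j=8)

0, 1, 2, 3, 5, 6, 7, 8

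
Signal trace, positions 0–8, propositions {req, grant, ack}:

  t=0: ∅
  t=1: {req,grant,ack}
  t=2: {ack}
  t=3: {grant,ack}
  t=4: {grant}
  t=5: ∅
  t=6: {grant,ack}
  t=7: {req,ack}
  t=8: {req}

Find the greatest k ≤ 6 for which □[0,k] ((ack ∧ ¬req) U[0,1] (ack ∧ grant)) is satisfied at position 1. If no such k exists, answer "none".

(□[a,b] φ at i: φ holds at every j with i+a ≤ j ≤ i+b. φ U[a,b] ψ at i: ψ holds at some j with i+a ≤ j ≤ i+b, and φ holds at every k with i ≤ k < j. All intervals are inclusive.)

((ack ∧ ¬req) U[0,1] (ack ∧ grant)) must hold from j=1 onward; find where it first fails.
  j=1: holds
  j=2: holds
  j=3: holds
  j=4: fails
Holds on [1,3], so largest k = 2.

2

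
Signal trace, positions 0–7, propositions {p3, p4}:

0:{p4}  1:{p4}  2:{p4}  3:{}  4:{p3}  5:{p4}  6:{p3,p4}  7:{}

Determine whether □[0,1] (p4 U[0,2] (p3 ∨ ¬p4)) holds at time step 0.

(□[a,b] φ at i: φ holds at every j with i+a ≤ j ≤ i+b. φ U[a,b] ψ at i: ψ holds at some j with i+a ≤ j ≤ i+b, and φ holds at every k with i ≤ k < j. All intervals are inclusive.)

Check (p4 U[0,2] (p3 ∨ ¬p4)) at every j in [0,1]:
  j=0: fails
  j=1: holds
Fails at j=0 → formula fails.

False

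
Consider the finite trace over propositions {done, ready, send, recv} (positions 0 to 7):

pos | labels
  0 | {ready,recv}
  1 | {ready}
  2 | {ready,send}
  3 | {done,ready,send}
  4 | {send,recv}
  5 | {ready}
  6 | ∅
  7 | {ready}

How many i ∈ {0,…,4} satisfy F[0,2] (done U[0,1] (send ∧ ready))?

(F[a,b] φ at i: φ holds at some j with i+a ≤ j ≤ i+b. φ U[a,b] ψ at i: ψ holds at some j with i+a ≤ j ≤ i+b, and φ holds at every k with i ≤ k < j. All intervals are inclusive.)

Evaluate at each i in [0,4]:
  i=0: ✓ (witness j=2)
  i=1: ✓ (witness j=2)
  i=2: ✓ (witness j=2)
  i=3: ✓ (witness j=3)
  i=4: ✗ (none in [4,6])
Positions where it holds: {0, 1, 2, 3} → 4.

4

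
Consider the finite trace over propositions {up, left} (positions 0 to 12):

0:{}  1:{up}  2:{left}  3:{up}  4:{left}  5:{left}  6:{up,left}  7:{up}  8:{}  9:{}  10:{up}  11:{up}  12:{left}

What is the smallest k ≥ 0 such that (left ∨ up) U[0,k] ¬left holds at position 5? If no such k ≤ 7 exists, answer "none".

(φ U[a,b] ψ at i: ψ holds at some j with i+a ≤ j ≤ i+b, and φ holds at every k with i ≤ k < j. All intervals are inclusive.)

2

Need earliest j ≥ 5 with ¬left, and (left ∨ up) at every k in [5,j-1].
  j=5: rhs fails.
  j=6: rhs fails.
  j=7: rhs holds; lhs holds on [5,6]. k = 2.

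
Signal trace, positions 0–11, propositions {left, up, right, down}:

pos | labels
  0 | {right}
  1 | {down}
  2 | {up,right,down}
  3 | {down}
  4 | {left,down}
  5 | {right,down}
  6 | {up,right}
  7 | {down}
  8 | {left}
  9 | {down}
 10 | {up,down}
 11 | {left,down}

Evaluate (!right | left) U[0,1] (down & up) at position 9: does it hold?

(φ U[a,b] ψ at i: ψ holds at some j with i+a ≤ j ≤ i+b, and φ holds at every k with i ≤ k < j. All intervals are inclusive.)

Yes

Need some j in [9,10] with (down & up), and (!right | left) at every k in [9,j-1].
  j=9: (down & up) false.
  j=10: (down & up) holds; (!right | left) holds at every k in [9,9] → satisfied.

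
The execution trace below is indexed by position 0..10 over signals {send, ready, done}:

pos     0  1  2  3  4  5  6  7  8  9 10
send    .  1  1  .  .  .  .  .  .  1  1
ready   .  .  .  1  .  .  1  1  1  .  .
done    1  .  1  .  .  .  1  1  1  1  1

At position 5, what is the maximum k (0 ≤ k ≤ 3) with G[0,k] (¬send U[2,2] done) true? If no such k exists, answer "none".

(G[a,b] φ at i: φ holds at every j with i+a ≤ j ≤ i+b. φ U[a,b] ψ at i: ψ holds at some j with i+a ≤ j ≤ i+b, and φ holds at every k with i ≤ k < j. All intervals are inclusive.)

(¬send U[2,2] done) must hold from j=5 onward; find where it first fails.
  j=5: holds
  j=6: holds
  j=7: holds
  j=8: fails
Holds on [5,7], so largest k = 2.

2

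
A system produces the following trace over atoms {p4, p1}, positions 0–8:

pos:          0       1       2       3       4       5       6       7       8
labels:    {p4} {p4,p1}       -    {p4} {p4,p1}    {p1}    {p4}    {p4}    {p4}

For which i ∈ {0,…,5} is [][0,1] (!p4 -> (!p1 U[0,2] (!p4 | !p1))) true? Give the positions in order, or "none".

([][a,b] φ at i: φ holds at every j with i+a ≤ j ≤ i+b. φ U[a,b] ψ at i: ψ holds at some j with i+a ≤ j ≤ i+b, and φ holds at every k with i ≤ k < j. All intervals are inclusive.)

0, 1, 2, 3, 4, 5

Evaluate at each i in [0,5]:
  i=0: ✓ (all of [0,1])
  i=1: ✓ (all of [1,2])
  i=2: ✓ (all of [2,3])
  i=3: ✓ (all of [3,4])
  i=4: ✓ (all of [4,5])
  i=5: ✓ (all of [5,6])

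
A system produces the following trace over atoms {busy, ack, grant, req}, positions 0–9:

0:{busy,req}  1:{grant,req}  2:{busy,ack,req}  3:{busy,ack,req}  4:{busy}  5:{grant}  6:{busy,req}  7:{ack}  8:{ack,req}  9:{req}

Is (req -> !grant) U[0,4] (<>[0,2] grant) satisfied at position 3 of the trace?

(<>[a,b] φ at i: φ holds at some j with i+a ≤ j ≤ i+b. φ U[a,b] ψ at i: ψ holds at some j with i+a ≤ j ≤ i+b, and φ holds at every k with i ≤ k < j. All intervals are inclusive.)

True

Need some j in [3,7] with <>[0,2] grant, and (req -> !grant) at every k in [3,j-1].
  j=3: <>[0,2] grant holds; no prefix to check → satisfied.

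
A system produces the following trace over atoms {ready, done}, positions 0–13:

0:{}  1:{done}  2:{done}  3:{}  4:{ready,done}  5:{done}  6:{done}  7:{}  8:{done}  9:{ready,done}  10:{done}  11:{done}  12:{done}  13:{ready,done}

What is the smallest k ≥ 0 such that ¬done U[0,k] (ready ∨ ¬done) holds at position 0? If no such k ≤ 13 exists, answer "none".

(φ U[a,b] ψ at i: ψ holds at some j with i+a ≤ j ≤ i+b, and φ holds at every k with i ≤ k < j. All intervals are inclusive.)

Need earliest j ≥ 0 with (ready ∨ ¬done), and ¬done at every k in [0,j-1].
  j=0: rhs holds (empty prefix). k = 0.

0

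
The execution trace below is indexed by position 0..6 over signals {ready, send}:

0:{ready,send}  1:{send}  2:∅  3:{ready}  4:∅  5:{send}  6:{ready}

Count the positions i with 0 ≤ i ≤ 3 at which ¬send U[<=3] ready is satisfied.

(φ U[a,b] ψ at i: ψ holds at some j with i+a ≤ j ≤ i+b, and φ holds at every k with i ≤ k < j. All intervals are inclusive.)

3

Evaluate at each i in [0,3]:
  i=0: ✓ (rhs at j=0)
  i=1: ✗ (lhs fails at k=1 before rhs at j=3)
  i=2: ✓ (rhs at j=3; lhs holds on [2,2])
  i=3: ✓ (rhs at j=3)
Positions where it holds: {0, 2, 3} → 3.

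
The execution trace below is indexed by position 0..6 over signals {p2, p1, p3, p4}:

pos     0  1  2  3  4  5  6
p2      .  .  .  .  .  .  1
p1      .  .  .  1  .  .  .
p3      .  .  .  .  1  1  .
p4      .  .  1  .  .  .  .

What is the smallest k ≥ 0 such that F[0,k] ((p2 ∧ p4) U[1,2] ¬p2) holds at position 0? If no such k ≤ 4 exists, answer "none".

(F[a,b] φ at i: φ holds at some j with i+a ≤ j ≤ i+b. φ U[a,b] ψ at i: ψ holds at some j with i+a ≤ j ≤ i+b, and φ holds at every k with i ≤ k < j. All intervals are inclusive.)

none

Scan j = 0,1,… for ((p2 ∧ p4) U[1,2] ¬p2):
  j=0: fails
  j=1: fails
  j=2: fails
  j=3: fails
  j=4: fails
No j in [0,4] satisfies it → none.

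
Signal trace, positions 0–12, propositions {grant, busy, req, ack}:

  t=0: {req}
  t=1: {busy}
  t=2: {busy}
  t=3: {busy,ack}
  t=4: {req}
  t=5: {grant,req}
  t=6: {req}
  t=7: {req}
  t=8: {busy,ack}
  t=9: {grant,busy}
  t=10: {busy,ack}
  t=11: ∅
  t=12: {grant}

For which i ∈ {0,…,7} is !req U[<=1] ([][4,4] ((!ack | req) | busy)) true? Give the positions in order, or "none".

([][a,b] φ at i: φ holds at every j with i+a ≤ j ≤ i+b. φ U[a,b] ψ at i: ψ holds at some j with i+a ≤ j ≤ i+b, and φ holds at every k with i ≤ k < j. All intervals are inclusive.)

Evaluate at each i in [0,7]:
  i=0: ✓ (rhs at j=0)
  i=1: ✓ (rhs at j=1)
  i=2: ✓ (rhs at j=2)
  i=3: ✓ (rhs at j=3)
  i=4: ✓ (rhs at j=4)
  i=5: ✓ (rhs at j=5)
  i=6: ✓ (rhs at j=6)
  i=7: ✓ (rhs at j=7)

0, 1, 2, 3, 4, 5, 6, 7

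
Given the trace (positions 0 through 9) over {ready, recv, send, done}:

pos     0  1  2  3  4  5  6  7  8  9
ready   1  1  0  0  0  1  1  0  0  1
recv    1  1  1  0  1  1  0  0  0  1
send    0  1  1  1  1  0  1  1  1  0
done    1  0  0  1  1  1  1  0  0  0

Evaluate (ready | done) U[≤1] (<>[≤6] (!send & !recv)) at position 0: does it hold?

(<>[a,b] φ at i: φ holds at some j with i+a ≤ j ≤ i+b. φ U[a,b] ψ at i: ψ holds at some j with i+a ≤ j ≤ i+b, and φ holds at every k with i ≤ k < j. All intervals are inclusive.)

Does not hold

Need some j in [0,1] with <>[≤6] (!send & !recv), and (ready | done) at every k in [0,j-1].
  j=0: <>[≤6] (!send & !recv) — fails (none in [0,6]).
  j=1: <>[≤6] (!send & !recv) — fails (none in [1,7]).
No j in the window works → until fails.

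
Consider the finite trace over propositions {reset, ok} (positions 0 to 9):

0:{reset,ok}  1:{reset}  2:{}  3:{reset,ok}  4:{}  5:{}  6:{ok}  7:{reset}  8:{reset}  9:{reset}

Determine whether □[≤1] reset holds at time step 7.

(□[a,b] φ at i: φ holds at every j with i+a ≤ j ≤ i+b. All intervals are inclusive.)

Check reset at every j in [7,8]:
  j=7: true
  j=8: true
All positions satisfy it → formula holds.

Holds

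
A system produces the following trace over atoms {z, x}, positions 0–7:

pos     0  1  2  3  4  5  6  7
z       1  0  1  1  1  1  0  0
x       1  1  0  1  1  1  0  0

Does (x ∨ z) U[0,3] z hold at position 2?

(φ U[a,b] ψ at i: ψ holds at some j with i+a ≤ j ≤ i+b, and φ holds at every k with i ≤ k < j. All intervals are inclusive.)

Need some j in [2,5] with z, and (x ∨ z) at every k in [2,j-1].
  j=2: z holds; no prefix to check → satisfied.

Yes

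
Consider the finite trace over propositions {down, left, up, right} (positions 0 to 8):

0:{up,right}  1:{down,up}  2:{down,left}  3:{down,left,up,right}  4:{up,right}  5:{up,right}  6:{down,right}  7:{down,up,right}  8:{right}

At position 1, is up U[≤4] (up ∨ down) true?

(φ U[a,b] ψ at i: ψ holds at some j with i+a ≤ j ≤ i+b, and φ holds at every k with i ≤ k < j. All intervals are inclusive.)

Yes

Need some j in [1,5] with (up ∨ down), and up at every k in [1,j-1].
  j=1: (up ∨ down) holds; no prefix to check → satisfied.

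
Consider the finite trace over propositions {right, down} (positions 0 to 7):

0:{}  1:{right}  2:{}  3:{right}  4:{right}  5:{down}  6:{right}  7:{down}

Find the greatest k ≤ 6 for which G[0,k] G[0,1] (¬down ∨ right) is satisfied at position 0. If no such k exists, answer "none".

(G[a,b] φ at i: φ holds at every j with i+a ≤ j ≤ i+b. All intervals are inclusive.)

G[0,1] (¬down ∨ right) must hold from j=0 onward; find where it first fails.
  j=0: holds
  j=1: holds
  j=2: holds
  j=3: holds
  j=4: fails
Holds on [0,3], so largest k = 3.

3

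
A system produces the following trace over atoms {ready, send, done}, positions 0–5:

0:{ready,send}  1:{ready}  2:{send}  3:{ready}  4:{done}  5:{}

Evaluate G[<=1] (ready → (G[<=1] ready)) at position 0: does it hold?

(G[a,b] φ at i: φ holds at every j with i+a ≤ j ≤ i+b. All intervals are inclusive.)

Check (ready → (G[<=1] ready)) at every j in [0,1]:
  j=0: antecedent true; consequent holds on [0,1] → ✓
  j=1: antecedent true; consequent fails at 2 → ✗
Fails at j=1 → formula fails.

Does not hold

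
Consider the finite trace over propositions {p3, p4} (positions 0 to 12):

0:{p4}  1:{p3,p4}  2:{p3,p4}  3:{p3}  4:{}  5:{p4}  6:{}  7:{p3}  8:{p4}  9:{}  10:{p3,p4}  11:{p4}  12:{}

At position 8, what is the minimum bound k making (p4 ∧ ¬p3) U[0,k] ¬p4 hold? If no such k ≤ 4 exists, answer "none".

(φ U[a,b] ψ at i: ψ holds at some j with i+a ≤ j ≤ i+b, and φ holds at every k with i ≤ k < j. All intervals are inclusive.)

Need earliest j ≥ 8 with ¬p4, and (p4 ∧ ¬p3) at every k in [8,j-1].
  j=8: rhs fails.
  j=9: rhs holds; lhs holds on [8,8]. k = 1.

1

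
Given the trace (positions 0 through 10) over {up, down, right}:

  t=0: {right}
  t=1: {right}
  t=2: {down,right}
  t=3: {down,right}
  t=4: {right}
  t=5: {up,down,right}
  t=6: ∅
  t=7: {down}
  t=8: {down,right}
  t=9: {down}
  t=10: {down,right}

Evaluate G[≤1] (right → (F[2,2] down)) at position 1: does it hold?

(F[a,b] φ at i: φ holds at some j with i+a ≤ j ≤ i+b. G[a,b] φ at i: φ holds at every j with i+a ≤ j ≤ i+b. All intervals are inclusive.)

False

Check (right → (F[2,2] down)) at every j in [1,2]:
  j=1: antecedent true; consequent holds (witness at 3) → ✓
  j=2: antecedent true; consequent fails (none in [4,4]) → ✗
Fails at j=2 → formula fails.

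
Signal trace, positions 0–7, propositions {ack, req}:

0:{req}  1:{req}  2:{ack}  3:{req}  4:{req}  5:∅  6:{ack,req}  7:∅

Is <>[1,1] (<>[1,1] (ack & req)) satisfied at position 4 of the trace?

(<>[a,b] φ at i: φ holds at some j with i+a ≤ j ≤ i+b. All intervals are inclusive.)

True

Check <>[1,1] (ack & req) at each j in [5,5]:
  j=5: holds (witness at 6)
Found at j=5 → formula holds.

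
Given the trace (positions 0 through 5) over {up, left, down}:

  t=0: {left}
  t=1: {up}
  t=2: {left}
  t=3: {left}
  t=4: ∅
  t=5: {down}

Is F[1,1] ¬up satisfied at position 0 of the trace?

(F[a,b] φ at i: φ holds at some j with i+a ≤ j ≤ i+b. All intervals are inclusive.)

Does not hold

Check ¬up at each j in [1,1]:
  j=1: false
No position in the window satisfies it → formula fails.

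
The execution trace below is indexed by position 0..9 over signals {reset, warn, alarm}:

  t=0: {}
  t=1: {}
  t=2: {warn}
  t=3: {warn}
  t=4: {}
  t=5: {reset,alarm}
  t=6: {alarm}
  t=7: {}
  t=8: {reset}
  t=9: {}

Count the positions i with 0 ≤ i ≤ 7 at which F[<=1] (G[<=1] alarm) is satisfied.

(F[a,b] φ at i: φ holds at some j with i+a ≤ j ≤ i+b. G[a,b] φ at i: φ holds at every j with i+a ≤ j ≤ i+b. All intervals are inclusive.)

2

Evaluate at each i in [0,7]:
  i=0: ✗ (none in [0,1])
  i=1: ✗ (none in [1,2])
  i=2: ✗ (none in [2,3])
  i=3: ✗ (none in [3,4])
  i=4: ✓ (witness j=5)
  i=5: ✓ (witness j=5)
  i=6: ✗ (none in [6,7])
  i=7: ✗ (none in [7,8])
Positions where it holds: {4, 5} → 2.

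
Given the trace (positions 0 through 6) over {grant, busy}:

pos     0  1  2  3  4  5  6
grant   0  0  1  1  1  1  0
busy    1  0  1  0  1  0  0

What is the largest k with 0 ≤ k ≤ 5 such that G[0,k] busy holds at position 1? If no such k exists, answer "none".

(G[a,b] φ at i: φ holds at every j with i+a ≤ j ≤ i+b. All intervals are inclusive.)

none

busy must hold from j=1 onward; find where it first fails.
  j=1: fails → no k works.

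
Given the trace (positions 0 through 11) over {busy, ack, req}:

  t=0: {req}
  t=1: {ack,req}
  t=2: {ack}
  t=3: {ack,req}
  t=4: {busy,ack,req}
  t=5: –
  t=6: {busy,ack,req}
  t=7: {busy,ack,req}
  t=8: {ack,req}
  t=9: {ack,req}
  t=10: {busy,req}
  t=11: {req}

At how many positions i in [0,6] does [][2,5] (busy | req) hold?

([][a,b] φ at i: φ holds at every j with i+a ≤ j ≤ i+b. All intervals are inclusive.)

3

Evaluate at each i in [0,6]:
  i=0: ✗ (fails at j=2)
  i=1: ✗ (fails at j=5)
  i=2: ✗ (fails at j=5)
  i=3: ✗ (fails at j=5)
  i=4: ✓ (all of [6,9])
  i=5: ✓ (all of [7,10])
  i=6: ✓ (all of [8,11])
Positions where it holds: {4, 5, 6} → 3.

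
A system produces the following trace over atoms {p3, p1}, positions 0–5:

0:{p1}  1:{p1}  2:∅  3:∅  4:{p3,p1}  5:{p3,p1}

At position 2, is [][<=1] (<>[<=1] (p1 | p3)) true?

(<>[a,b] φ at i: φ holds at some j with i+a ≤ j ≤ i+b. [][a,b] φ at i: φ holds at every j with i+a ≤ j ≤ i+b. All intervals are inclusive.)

Check <>[<=1] (p1 | p3) at every j in [2,3]:
  j=2: fails (none in [2,3])
  j=3: holds (witness at 4)
Fails at j=2 → formula fails.

False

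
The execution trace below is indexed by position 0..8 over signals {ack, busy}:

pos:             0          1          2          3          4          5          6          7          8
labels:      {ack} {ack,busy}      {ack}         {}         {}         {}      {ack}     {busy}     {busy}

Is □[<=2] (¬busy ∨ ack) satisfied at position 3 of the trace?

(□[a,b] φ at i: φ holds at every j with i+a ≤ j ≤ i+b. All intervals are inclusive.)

Check (¬busy ∨ ack) at every j in [3,5]:
  j=3: true
  j=4: true
  j=5: true
All positions satisfy it → formula holds.

True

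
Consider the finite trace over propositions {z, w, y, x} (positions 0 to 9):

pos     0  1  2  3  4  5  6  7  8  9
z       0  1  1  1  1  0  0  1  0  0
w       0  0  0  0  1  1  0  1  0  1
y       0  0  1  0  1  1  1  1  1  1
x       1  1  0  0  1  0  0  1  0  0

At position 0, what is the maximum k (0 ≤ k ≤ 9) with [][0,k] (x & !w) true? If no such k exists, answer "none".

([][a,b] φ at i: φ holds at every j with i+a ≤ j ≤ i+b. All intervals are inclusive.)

1

(x & !w) must hold from j=0 onward; find where it first fails.
  j=0: holds
  j=1: holds
  j=2: fails
Holds on [0,1], so largest k = 1.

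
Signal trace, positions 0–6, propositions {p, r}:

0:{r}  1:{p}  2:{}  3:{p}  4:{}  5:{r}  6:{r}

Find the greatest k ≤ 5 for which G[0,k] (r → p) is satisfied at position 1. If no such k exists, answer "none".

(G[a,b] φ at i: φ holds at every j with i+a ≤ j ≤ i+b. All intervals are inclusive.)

3

(r → p) must hold from j=1 onward; find where it first fails.
  j=1: holds
  j=2: holds
  j=3: holds
  j=4: holds
  j=5: fails
Holds on [1,4], so largest k = 3.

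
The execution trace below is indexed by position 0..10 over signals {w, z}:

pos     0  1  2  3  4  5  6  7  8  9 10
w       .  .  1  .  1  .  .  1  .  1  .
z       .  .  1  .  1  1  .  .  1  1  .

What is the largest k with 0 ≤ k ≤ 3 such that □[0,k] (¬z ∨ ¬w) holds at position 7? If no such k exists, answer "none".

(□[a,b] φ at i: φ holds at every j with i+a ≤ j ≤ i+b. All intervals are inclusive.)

(¬z ∨ ¬w) must hold from j=7 onward; find where it first fails.
  j=7: holds
  j=8: holds
  j=9: fails
Holds on [7,8], so largest k = 1.

1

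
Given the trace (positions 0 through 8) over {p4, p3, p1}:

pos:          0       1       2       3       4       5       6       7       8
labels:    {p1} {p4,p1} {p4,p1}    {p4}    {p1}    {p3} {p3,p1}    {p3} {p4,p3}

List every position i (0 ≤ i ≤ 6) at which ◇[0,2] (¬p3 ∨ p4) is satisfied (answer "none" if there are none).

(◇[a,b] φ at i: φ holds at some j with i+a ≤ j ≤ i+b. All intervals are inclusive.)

0, 1, 2, 3, 4, 6

Evaluate at each i in [0,6]:
  i=0: ✓ (witness j=0)
  i=1: ✓ (witness j=1)
  i=2: ✓ (witness j=2)
  i=3: ✓ (witness j=3)
  i=4: ✓ (witness j=4)
  i=5: ✗ (none in [5,7])
  i=6: ✓ (witness j=8)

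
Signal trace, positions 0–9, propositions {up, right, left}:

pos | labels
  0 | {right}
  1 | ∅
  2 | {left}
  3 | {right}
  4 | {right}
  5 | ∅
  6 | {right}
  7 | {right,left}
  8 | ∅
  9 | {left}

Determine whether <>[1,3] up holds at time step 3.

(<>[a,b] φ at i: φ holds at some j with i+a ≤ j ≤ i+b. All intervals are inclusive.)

Does not hold

Check up at each j in [4,6]:
  j=4: false
  j=5: false
  j=6: false
No position in the window satisfies it → formula fails.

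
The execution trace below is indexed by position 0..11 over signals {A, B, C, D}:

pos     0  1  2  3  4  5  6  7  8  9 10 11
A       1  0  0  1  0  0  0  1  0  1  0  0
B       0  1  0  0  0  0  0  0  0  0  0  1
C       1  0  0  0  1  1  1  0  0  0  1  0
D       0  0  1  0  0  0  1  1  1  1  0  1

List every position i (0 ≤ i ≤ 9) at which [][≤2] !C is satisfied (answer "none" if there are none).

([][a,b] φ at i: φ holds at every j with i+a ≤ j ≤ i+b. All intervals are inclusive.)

Evaluate at each i in [0,9]:
  i=0: ✗ (fails at j=0)
  i=1: ✓ (all of [1,3])
  i=2: ✗ (fails at j=4)
  i=3: ✗ (fails at j=4)
  i=4: ✗ (fails at j=4)
  i=5: ✗ (fails at j=5)
  i=6: ✗ (fails at j=6)
  i=7: ✓ (all of [7,9])
  i=8: ✗ (fails at j=10)
  i=9: ✗ (fails at j=10)

1, 7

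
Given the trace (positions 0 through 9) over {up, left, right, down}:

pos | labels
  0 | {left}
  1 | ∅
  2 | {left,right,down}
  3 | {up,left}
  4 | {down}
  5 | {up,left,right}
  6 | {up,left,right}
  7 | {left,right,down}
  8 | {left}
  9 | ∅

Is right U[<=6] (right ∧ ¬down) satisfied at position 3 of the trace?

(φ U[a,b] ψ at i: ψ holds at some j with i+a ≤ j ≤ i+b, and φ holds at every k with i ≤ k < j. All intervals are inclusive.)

Need some j in [3,9] with (right ∧ ¬down), and right at every k in [3,j-1].
  j=3: (right ∧ ¬down) false.
  j=4: (right ∧ ¬down) false.
  j=5: (right ∧ ¬down) holds, but right fails at k=3 → not this j.
  j=6: (right ∧ ¬down) holds, but right fails at k=3 → not this j.
  j=7: (right ∧ ¬down) false.
  j=8: (right ∧ ¬down) false.
  j=9: (right ∧ ¬down) false.
No j in the window works → until fails.

No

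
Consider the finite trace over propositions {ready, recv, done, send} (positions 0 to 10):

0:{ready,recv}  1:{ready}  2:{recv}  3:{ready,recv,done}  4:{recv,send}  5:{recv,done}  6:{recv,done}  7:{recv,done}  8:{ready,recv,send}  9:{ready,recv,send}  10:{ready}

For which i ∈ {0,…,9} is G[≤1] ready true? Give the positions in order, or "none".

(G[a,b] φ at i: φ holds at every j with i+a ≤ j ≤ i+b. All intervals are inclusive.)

0, 8, 9

Evaluate at each i in [0,9]:
  i=0: ✓ (all of [0,1])
  i=1: ✗ (fails at j=2)
  i=2: ✗ (fails at j=2)
  i=3: ✗ (fails at j=4)
  i=4: ✗ (fails at j=4)
  i=5: ✗ (fails at j=5)
  i=6: ✗ (fails at j=6)
  i=7: ✗ (fails at j=7)
  i=8: ✓ (all of [8,9])
  i=9: ✓ (all of [9,10])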